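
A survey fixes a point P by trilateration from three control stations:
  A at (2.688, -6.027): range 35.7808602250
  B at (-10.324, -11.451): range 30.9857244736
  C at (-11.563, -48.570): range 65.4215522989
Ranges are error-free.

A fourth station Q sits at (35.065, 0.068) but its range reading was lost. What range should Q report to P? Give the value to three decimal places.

63.018

eq1: (x − 2.688)² + (y + 6.027)² = 35.7808602250²
eq2: (x + 10.324)² + (y + 11.451)² = 30.9857244736²
eq3: (x + 11.563)² + (y + 48.570)² = 65.4215522989²
eq2−eq3, eq2−eq1 (x²,y² cancel):
  -2.478·x − 74.238·y = -1064.826892
  26.024·x + 10.848·y = -514.315141
det = -2.478·10.848 − -74.238·26.024 = 1905.088368
x = (-1064.826892·10.848 − -74.238·-514.315141) / 1905.088368 = -26.105335
y = (-2.478·-514.315141 − -1064.826892·26.024) / 1905.088368 = 15.214794
|P − Q| = √((-26.105335 − 35.065)² + (15.214794 − 0.068)²) = 63.017737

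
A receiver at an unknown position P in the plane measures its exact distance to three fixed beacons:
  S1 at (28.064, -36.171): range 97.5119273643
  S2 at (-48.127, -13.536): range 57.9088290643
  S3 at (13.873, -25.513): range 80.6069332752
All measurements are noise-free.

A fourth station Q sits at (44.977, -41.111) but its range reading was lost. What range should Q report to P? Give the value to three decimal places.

eq1: (x − 28.064)² + (y + 36.171)² = 97.5119273643²
eq2: (x + 48.127)² + (y + 13.536)² = 57.9088290643²
eq3: (x − 13.873)² + (y + 25.513)² = 80.6069332752²
eq3−eq1, eq3−eq2 (x²,y² cancel):
  28.382·x − 21.316·y = -1758.542247
  -124.000·x + 23.954·y = 4800.103335
det = 28.382·23.954 − -21.316·-124.000 = -1963.321572
x = (-1758.542247·23.954 − -21.316·4800.103335) / -1963.321572 = -30.659716
y = (28.382·4800.103335 − -1758.542247·-124.000) / -1963.321572 = 41.675652
|P − Q| = √((-30.659716 − 44.977)² + (41.675652 − -41.111)²) = 112.136267

112.136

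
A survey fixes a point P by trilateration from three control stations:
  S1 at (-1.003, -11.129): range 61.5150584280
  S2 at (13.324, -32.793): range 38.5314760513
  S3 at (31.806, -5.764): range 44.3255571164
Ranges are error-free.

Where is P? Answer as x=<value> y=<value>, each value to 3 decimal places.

x=49.346 y=-46.472

eq1: (x + 1.003)² + (y + 11.129)² = 61.5150584280²
eq2: (x − 13.324)² + (y + 32.793)² = 38.5314760513²
eq3: (x − 31.806)² + (y + 5.764)² = 44.3255571164²
eq3−eq2, eq3−eq1 (x²,y² cancel):
  -36.964·x − 54.058·y = 688.144860
  -65.618·x − 10.730·y = -2739.332082
det = -36.964·-10.730 − -54.058·-65.618 = -3150.554124
x = (688.144860·-10.730 − -54.058·-2739.332082) / -3150.554124 = 49.345798
y = (-36.964·-2739.332082 − 688.144860·-65.618) / -3150.554124 = -46.471622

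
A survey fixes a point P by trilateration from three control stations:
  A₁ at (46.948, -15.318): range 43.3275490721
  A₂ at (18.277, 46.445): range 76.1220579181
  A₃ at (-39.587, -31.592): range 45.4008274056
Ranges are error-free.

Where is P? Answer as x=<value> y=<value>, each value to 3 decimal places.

eq1: (x − 46.948)² + (y + 15.318)² = 43.3275490721²
eq2: (x − 18.277)² + (y − 46.445)² = 76.1220579181²
eq3: (x + 39.587)² + (y + 31.592)² = 45.4008274056²
eq1−eq3, eq1−eq2 (x²,y² cancel):
  -173.070·x − 32.548·y = -57.529416
  -57.342·x + 123.526·y = -3864.860267
det = -173.070·123.526 − -32.548·-57.342 = -23245.012236
x = (-57.529416·123.526 − -32.548·-3864.860267) / -23245.012236 = 5.717349
y = (-173.070·-3864.860267 − -57.529416·-57.342) / -23245.012236 = -28.633778

x=5.717 y=-28.634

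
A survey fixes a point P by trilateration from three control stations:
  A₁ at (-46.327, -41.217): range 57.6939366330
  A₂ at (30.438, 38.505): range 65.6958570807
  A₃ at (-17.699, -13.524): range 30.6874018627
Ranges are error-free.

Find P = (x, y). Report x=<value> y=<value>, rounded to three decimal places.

x=-30.637 y=14.303

eq1: (x + 46.327)² + (y + 41.217)² = 57.6939366330²
eq2: (x − 30.438)² + (y − 38.505)² = 65.6958570807²
eq3: (x + 17.699)² + (y + 13.524)² = 30.6874018627²
eq3−eq1, eq3−eq2 (x²,y² cancel):
  -57.256·x − 55.386·y = 962.005150
  96.274·x + 104.058·y = -1461.275312
det = -57.256·104.058 − -55.386·96.274 = -625.713084
x = (962.005150·104.058 − -55.386·-1461.275312) / -625.713084 = -30.637265
y = (-57.256·-1461.275312 − 962.005150·96.274) / -625.713084 = 14.302569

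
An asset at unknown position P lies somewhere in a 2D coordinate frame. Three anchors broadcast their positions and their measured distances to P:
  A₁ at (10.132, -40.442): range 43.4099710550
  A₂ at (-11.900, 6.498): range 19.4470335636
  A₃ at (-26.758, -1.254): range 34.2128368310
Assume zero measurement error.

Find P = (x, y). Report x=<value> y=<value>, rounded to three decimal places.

x=7.205 y=2.869

eq1: (x − 10.132)² + (y + 40.442)² = 43.4099710550²
eq2: (x + 11.900)² + (y − 6.498)² = 19.4470335636²
eq3: (x + 26.758)² + (y + 1.254)² = 34.2128368310²
eq1−eq3, eq1−eq2 (x²,y² cancel):
  -73.780·x + 78.376·y = -306.742325
  -44.064·x + 93.880·y = -48.140311
det = -73.780·93.880 − 78.376·-44.064 = -3472.906336
x = (-306.742325·93.880 − 78.376·-48.140311) / -3472.906336 = 7.205471
y = (-73.780·-48.140311 − -306.742325·-44.064) / -3472.906336 = 2.869211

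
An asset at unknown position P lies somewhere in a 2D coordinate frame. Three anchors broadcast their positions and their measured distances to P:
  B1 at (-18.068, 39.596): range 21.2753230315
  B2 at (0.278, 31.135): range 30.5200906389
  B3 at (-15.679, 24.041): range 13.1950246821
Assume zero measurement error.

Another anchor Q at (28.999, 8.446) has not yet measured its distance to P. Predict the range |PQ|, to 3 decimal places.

58.905

eq1: (x + 18.068)² + (y − 39.596)² = 21.2753230315²
eq2: (x − 0.278)² + (y − 31.135)² = 30.5200906389²
eq3: (x + 15.679)² + (y − 24.041)² = 13.1950246821²
eq2−eq3, eq2−eq1 (x²,y² cancel):
  -31.914·x − 14.188·y = 611.702469
  -36.692·x + 16.922·y = 1403.666894
det = -31.914·16.922 − -14.188·-36.692 = -1060.634804
x = (611.702469·16.922 − -14.188·1403.666894) / -1060.634804 = -28.536170
y = (-31.914·1403.666894 − 611.702469·-36.692) / -1060.634804 = 21.074208
|P − Q| = √((-28.536170 − 28.999)² + (21.074208 − 8.446)²) = 58.904732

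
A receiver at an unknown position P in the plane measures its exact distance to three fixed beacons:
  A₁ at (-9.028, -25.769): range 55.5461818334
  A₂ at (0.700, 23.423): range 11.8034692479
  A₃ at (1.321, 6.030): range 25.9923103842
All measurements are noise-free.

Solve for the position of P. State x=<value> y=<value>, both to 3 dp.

eq1: (x + 9.028)² + (y + 25.769)² = 55.5461818334²
eq2: (x − 0.700)² + (y − 23.423)² = 11.8034692479²
eq3: (x − 1.321)² + (y − 6.030)² = 25.9923103842²
eq2−eq1, eq2−eq3 (x²,y² cancel):
  -19.456·x − 98.384·y = -2749.637214
  1.242·x − 34.786·y = -1047.299301
det = -19.456·-34.786 − -98.384·1.242 = 798.989344
x = (-2749.637214·-34.786 − -98.384·-1047.299301) / 798.989344 = -9.247450
y = (-19.456·-1047.299301 − -2749.637214·1.242) / 798.989344 = 29.776748

x=-9.247 y=29.777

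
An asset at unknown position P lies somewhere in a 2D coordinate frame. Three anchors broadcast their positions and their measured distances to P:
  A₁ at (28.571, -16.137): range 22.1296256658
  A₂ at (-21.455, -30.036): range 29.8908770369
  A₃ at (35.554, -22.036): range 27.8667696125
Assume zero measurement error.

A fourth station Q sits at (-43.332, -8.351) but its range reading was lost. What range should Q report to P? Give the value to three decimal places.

53.284

eq1: (x − 28.571)² + (y + 16.137)² = 22.1296256658²
eq2: (x + 21.455)² + (y + 30.036)² = 29.8908770369²
eq3: (x − 35.554)² + (y + 22.036)² = 27.8667696125²
eq3−eq2, eq3−eq1 (x²,y² cancel):
  -114.018·x − 16.000·y = -504.101572
  -13.966·x + 11.798·y = -386.130885
det = -114.018·11.798 − -16.000·-13.966 = -1568.640364
x = (-504.101572·11.798 − -16.000·-386.130885) / -1568.640364 = 7.729933
y = (-114.018·-386.130885 − -504.101572·-13.966) / -1568.640364 = -23.578119
|P − Q| = √((7.729933 − -43.332)² + (-23.578119 − -8.351)²) = 53.284014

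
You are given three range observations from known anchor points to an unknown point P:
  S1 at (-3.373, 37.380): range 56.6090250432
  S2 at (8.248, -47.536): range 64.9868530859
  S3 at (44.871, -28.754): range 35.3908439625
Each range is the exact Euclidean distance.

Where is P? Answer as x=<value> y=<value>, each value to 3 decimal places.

eq1: (x + 3.373)² + (y − 37.380)² = 56.6090250432²
eq2: (x − 8.248)² + (y + 47.536)² = 64.9868530859²
eq3: (x − 44.871)² + (y + 28.754)² = 35.3908439625²
eq1−eq3, eq1−eq2 (x²,y² cancel):
  96.488·x − 132.268·y = 3383.627508
  23.242·x − 169.832·y = -99.650087
det = 96.488·-169.832 − -132.268·23.242 = -13312.577160
x = (3383.627508·-169.832 − -132.268·-99.650087) / -13312.577160 = 44.155894
y = (96.488·-99.650087 − 3383.627508·23.242) / -13312.577160 = 6.629619

x=44.156 y=6.630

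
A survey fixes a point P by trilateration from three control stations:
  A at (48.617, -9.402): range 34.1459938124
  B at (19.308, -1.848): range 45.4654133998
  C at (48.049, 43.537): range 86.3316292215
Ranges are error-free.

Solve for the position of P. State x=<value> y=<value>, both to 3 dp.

x=39.856 y=-42.405

eq1: (x − 48.617)² + (y + 9.402)² = 34.1459938124²
eq2: (x − 19.308)² + (y + 1.848)² = 45.4654133998²
eq3: (x − 48.049)² + (y − 43.537)² = 86.3316292215²
eq1−eq2, eq1−eq3 (x²,y² cancel):
  -58.618·x + 15.108·y = -2976.951247
  -1.136·x + 105.878·y = -4535.034834
det = -58.618·105.878 − 15.108·-1.136 = -6189.193916
x = (-2976.951247·105.878 − 15.108·-4535.034834) / -6189.193916 = 39.856295
y = (-58.618·-4535.034834 − -2976.951247·-1.136) / -6189.193916 = -42.405014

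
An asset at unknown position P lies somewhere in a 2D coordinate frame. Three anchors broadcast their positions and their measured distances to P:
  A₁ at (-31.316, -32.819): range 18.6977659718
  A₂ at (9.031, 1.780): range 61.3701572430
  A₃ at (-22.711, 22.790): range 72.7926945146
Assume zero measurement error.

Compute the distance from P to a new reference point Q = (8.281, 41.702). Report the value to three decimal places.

97.185

eq1: (x + 31.316)² + (y + 32.819)² = 18.6977659718²
eq2: (x − 9.031)² + (y − 1.780)² = 61.3701572430²
eq3: (x + 22.711)² + (y − 22.790)² = 72.7926945146²
eq2−eq3, eq2−eq1 (x²,y² cancel):
  -63.484·x + 42.020·y = -582.033915
  -80.694·x − 69.198·y = 5389.741004
det = -63.484·-69.198 − 42.020·-80.694 = 7783.727712
x = (-582.033915·-69.198 − 42.020·5389.741004) / 7783.727712 = -23.921872
y = (-63.484·5389.741004 − -582.033915·-80.694) / 7783.727712 = -49.992623
|P − Q| = √((-23.921872 − 8.281)² + (-49.992623 − 41.702)²) = 97.185023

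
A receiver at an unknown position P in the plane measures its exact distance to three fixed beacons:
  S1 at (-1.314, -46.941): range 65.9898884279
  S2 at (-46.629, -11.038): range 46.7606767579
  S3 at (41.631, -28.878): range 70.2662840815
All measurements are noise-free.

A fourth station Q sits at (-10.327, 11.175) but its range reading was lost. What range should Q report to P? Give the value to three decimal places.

7.256

eq1: (x + 1.314)² + (y + 46.941)² = 65.9898884279²
eq2: (x + 46.629)² + (y + 11.038)² = 46.7606767579²
eq3: (x − 41.631)² + (y + 28.878)² = 70.2662840815²
eq1−eq3, eq1−eq2 (x²,y² cancel):
  85.890·x + 36.126·y = -220.790336
  -90.630·x + 71.806·y = 2259.021492
det = 85.890·71.806 − 36.126·-90.630 = 9441.516720
x = (-220.790336·71.806 − 36.126·2259.021492) / 9441.516720 = -10.322863
y = (85.890·2259.021492 − -220.790336·-90.630) / 9441.516720 = 18.431056
|P − Q| = √((-10.322863 − -10.327)² + (18.431056 − 11.175)²) = 7.256058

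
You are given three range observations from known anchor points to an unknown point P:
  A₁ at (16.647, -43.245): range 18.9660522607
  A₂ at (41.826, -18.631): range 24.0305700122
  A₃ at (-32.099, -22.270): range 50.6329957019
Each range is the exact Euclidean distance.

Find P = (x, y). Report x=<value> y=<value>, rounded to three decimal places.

eq1: (x − 16.647)² + (y + 43.245)² = 18.9660522607²
eq2: (x − 41.826)² + (y + 18.631)² = 24.0305700122²
eq3: (x + 32.099)² + (y + 22.270)² = 50.6329957019²
eq1−eq2, eq1−eq3 (x²,y² cancel):
  50.358·x + 49.228·y = -268.481354
  -97.492·x + 41.950·y = -2824.943048
det = 50.358·41.950 − 49.228·-97.492 = 6911.854276
x = (-268.481354·41.950 − 49.228·-2824.943048) / 6911.854276 = 18.490480
y = (50.358·-2824.943048 − -268.481354·-97.492) / 6911.854276 = -24.368753

x=18.490 y=-24.369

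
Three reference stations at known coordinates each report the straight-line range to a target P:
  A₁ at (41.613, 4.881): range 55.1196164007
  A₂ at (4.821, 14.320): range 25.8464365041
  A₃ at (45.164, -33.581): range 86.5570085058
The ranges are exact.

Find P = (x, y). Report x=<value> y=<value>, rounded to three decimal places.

eq1: (x − 41.613)² + (y − 4.881)² = 55.1196164007²
eq2: (x − 4.821)² + (y − 14.320)² = 25.8464365041²
eq3: (x − 45.164)² + (y + 33.581)² = 86.5570085058²
eq1−eq2, eq1−eq3 (x²,y² cancel):
  -73.584·x + 18.878·y = 842.972343
  7.102·x − 76.924·y = -3041.939082
det = -73.584·-76.924 − 18.878·7.102 = 5526.304060
x = (842.972343·-76.924 − 18.878·-3041.939082) / 5526.304060 = -1.342503
y = (-73.584·-3041.939082 − 842.972343·7.102) / 5526.304060 = 39.420787

x=-1.343 y=39.421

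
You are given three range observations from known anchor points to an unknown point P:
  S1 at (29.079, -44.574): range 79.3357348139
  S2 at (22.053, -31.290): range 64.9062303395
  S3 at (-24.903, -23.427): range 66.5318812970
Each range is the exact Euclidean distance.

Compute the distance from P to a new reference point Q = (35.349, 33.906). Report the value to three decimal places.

24.482

eq1: (x − 29.079)² + (y + 44.574)² = 79.3357348139²
eq2: (x − 22.053)² + (y + 31.290)² = 64.9062303395²
eq3: (x + 24.903)² + (y + 23.427)² = 66.5318812970²
eq3−eq1, eq3−eq2 (x²,y² cancel):
  107.964·x − 42.294·y = -204.221611
  93.912·x − 15.726·y = 510.087663
det = 107.964·-15.726 − -42.294·93.912 = 2274.072264
x = (-204.221611·-15.726 − -42.294·510.087663) / 2274.072264 = 10.899054
y = (107.964·510.087663 − -204.221611·93.912) / 2274.072264 = 32.650662
|P − Q| = √((10.899054 − 35.349)² + (32.650662 − 33.906)²) = 24.482151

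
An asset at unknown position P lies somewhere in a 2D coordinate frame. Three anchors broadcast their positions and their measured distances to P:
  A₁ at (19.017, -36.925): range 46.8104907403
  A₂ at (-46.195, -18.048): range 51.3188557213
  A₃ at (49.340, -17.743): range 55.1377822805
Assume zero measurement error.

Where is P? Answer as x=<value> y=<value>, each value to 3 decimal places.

eq1: (x − 19.017)² + (y + 36.925)² = 46.8104907403²
eq2: (x + 46.195)² + (y + 18.048)² = 51.3188557213²
eq3: (x − 49.340)² + (y + 17.743)² = 55.1377822805²
eq3−eq2, eq3−eq1 (x²,y² cancel):
  -191.070·x − 0.610·y = 117.008762
  -60.646·x − 38.364·y = -175.194744
det = -191.070·-38.364 − -0.610·-60.646 = 7293.215420
x = (117.008762·-38.364 − -0.610·-175.194744) / 7293.215420 = -0.630146
y = (-191.070·-175.194744 − 117.008762·-60.646) / 7293.215420 = 5.562783

x=-0.630 y=5.563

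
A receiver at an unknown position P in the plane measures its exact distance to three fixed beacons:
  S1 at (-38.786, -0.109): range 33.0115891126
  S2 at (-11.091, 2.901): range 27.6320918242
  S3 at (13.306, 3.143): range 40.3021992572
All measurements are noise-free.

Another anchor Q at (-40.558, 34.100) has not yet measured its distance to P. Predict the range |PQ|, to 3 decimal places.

eq1: (x + 38.786)² + (y + 0.109)² = 33.0115891126²
eq2: (x + 11.091)² + (y − 2.901)² = 27.6320918242²
eq3: (x − 13.306)² + (y − 3.143)² = 40.3021992572²
eq2−eq3, eq2−eq1 (x²,y² cancel):
  48.794·x + 0.484·y = -805.232763
  -55.390·x − 6.020·y = 1046.707078
det = 48.794·-6.020 − 0.484·-55.390 = -266.931120
x = (-805.232763·-6.020 − 0.484·1046.707078) / -266.931120 = -16.262229
y = (48.794·1046.707078 − -805.232763·-55.390) / -266.931120 = -24.242892
|P − Q| = √((-16.262229 − -40.558)² + (-24.242892 − 34.100)²) = 63.199506

63.200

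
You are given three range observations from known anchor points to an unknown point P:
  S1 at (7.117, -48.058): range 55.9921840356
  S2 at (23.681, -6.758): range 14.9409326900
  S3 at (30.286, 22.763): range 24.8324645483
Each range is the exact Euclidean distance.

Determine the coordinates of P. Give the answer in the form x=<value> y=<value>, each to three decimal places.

x=37.471 y=-1.007

eq1: (x − 7.117)² + (y + 48.058)² = 55.9921840356²
eq2: (x − 23.681)² + (y + 6.758)² = 14.9409326900²
eq3: (x − 30.286)² + (y − 22.763)² = 24.8324645483²
eq3−eq1, eq3−eq2 (x²,y² cancel):
  -46.338·x − 141.642·y = -1593.646290
  -13.210·x − 59.042·y = -435.515814
det = -46.338·-59.042 − -141.642·-13.210 = 864.797376
x = (-1593.646290·-59.042 − -141.642·-435.515814) / 864.797376 = 37.470897
y = (-46.338·-435.515814 − -1593.646290·-13.210) / 864.797376 = -1.007329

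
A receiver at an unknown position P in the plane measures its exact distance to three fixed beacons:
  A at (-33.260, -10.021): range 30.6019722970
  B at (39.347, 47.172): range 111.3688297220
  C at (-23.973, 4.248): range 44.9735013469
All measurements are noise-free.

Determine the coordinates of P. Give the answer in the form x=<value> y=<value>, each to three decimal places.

eq1: (x + 33.260)² + (y + 10.021)² = 30.6019722970²
eq2: (x − 39.347)² + (y − 47.172)² = 111.3688297220²
eq3: (x + 23.973)² + (y − 4.248)² = 44.9735013469²
eq1−eq3, eq1−eq2 (x²,y² cancel):
  18.574·x + 28.538·y = -1700.032923
  145.214·x + 114.386·y = -8899.799573
det = 18.574·114.386 − 28.538·145.214 = -2019.511568
x = (-1700.032923·114.386 − 28.538·-8899.799573) / -2019.511568 = -29.473718
y = (18.574·-8899.799573 − -1700.032923·145.214) / -2019.511568 = -40.387837

x=-29.474 y=-40.388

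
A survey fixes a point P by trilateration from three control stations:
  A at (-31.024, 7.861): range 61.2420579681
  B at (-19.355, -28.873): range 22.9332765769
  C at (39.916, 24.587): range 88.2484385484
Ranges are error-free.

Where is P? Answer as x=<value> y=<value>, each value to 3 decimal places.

eq1: (x + 31.024)² + (y − 7.861)² = 61.2420579681²
eq2: (x + 19.355)² + (y + 28.873)² = 22.9332765769²
eq3: (x − 39.916)² + (y − 24.587)² = 88.2484385484²
eq3−eq1, eq3−eq2 (x²,y² cancel):
  -141.880·x − 33.452·y = 2863.673514
  -118.542·x − 106.920·y = 6272.310261
det = -141.880·-106.920 − -33.452·-118.542 = 11204.342616
x = (2863.673514·-106.920 − -33.452·6272.310261) / 11204.342616 = -8.600473
y = (-141.880·6272.310261 − 2863.673514·-118.542) / 11204.342616 = -49.128254

x=-8.600 y=-49.128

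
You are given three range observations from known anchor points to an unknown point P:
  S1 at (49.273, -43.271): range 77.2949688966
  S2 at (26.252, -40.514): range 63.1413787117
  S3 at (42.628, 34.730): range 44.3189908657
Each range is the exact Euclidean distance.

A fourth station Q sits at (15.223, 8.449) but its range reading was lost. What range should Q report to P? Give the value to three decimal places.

16.347

eq1: (x − 49.273)² + (y + 43.271)² = 77.2949688966²
eq2: (x − 26.252)² + (y + 40.514)² = 63.1413787117²
eq3: (x − 42.628)² + (y − 34.730)² = 44.3189908657²
eq1−eq2, eq1−eq3 (x²,y² cancel):
  -46.042·x + 5.514·y = 18.022241
  -13.290·x + 156.002·y = 2733.450579
det = -46.042·156.002 − 5.514·-13.290 = -7109.363024
x = (18.022241·156.002 − 5.514·2733.450579) / -7109.363024 = 1.724591
y = (-46.042·2733.450579 − 18.022241·-13.290) / -7109.363024 = 17.668814
|P − Q| = √((1.724591 − 15.223)² + (17.668814 − 8.449)²) = 16.346621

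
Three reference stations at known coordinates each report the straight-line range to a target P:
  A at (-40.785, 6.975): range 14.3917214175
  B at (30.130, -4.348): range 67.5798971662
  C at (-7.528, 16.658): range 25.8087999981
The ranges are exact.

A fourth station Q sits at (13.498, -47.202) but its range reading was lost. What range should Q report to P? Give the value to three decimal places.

eq1: (x + 40.785)² + (y − 6.975)² = 14.3917214175²
eq2: (x − 30.130)² + (y + 4.348)² = 67.5798971662²
eq3: (x + 7.528)² + (y − 16.658)² = 25.8087999981²
eq2−eq1, eq2−eq3 (x²,y² cancel):
  -141.830·x + 22.646·y = 5145.265702
  -75.316·x + 42.012·y = 3308.386088
det = -141.830·42.012 − 22.646·-75.316 = -4252.955824
x = (5145.265702·42.012 − 22.646·3308.386088) / -4252.955824 = -33.210124
y = (-141.830·3308.386088 − 5145.265702·-75.316) / -4252.955824 = 19.211948
|P − Q| = √((-33.210124 − 13.498)² + (19.211948 − -47.202)²) = 81.193974

81.194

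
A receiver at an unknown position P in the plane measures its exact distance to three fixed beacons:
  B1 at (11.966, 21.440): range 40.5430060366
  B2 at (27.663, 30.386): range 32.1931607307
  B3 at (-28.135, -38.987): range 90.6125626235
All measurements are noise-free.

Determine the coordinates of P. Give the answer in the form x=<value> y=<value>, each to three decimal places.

eq1: (x − 11.966)² + (y − 21.440)² = 40.5430060366²
eq2: (x − 27.663)² + (y − 30.386)² = 32.1931607307²
eq3: (x + 28.135)² + (y + 38.987)² = 90.6125626235²
eq1−eq2, eq1−eq3 (x²,y² cancel):
  31.394·x + 17.892·y = 1693.027550
  -80.202·x − 120.854·y = -4858.195529
det = 31.394·-120.854 − 17.892·-80.202 = -2359.116292
x = (1693.027550·-120.854 − 17.892·-4858.195529) / -2359.116292 = 49.885763
y = (31.394·-4858.195529 − 1693.027550·-80.202) / -2359.116292 = 7.093332

x=49.886 y=7.093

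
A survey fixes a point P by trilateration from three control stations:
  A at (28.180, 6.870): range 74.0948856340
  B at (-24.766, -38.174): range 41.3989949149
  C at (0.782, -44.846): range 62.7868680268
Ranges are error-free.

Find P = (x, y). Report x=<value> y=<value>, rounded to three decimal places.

x=-45.351 y=-2.255

eq1: (x − 28.180)² + (y − 6.870)² = 74.0948856340²
eq2: (x + 24.766)² + (y + 38.174)² = 41.3989949149²
eq3: (x − 0.782)² + (y + 44.846)² = 62.7868680268²
eq3−eq1, eq3−eq2 (x²,y² cancel):
  54.796·x + 103.432·y = -2718.327221
  -51.096·x + 13.344·y = 2287.147809
det = 54.796·13.344 − 103.432·-51.096 = 6016.159296
x = (-2718.327221·13.344 − 103.432·2287.147809) / 6016.159296 = -45.350799
y = (54.796·2287.147809 − -2718.327221·-51.096) / 6016.159296 = -2.255442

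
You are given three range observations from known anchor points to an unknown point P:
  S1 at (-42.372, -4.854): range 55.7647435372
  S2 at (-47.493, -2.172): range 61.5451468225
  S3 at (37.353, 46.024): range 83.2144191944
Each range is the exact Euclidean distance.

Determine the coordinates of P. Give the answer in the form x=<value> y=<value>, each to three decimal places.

eq1: (x + 42.372)² + (y + 4.854)² = 55.7647435372²
eq2: (x + 47.493)² + (y + 2.172)² = 61.5451468225²
eq3: (x − 37.353)² + (y − 46.024)² = 83.2144191944²
eq3−eq1, eq3−eq2 (x²,y² cancel):
  -159.450·x − 101.756·y = 2120.425455
  -169.692·x − 96.392·y = 1883.681912
det = -159.450·-96.392 − -101.756·-169.692 = -1897.474752
x = (2120.425455·-96.392 − -101.756·1883.681912) / -1897.474752 = 6.701598
y = (-159.450·1883.681912 − 2120.425455·-169.692) / -1897.474752 = -31.339629

x=6.702 y=-31.340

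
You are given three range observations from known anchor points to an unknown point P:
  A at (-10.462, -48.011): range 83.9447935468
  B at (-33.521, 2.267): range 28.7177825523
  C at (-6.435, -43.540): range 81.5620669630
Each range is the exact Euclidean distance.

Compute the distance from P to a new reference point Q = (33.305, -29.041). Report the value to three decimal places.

eq1: (x + 10.462)² + (y + 48.011)² = 83.9447935468²
eq2: (x + 33.521)² + (y − 2.267)² = 28.7177825523²
eq3: (x + 6.435)² + (y + 43.540)² = 81.5620669630²
eq2−eq3, eq2−eq1 (x²,y² cancel):
  54.172·x − 91.614·y = -5019.315638
  46.118·x − 100.556·y = -4936.304494
det = 54.172·-100.556 − -91.614·46.118 = -1222.265180
x = (-5019.315638·-100.556 − -91.614·-4936.304494) / -1222.265180 = -42.942975
y = (54.172·-4936.304494 − -5019.315638·46.118) / -1222.265180 = 29.395166
|P − Q| = √((-42.942975 − 33.305)² + (29.395166 − -29.041)²) = 96.065287

96.065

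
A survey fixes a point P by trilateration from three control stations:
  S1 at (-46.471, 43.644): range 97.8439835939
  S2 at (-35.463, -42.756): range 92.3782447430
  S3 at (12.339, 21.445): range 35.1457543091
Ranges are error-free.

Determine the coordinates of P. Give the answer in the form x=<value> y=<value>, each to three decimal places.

eq1: (x + 46.471)² + (y − 43.644)² = 97.8439835939²
eq2: (x + 35.463)² + (y + 42.756)² = 92.3782447430²
eq3: (x − 12.339)² + (y − 21.445)² = 35.1457543091²
eq1−eq2, eq1−eq3 (x²,y² cancel):
  22.016·x − 172.800·y = 61.052352
  117.620·x − 44.398·y = 4886.007449
det = 22.016·-44.398 − -172.800·117.620 = 19347.269632
x = (61.052352·-44.398 − -172.800·4886.007449) / 19347.269632 = 43.499238
y = (22.016·4886.007449 − 61.052352·117.620) / 19347.269632 = 5.188813

x=43.499 y=5.189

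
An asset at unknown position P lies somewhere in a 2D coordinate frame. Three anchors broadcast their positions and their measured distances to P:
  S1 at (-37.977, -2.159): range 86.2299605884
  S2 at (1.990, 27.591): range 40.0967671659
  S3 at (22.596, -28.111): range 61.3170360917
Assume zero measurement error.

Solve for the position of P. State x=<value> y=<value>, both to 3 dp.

x=42.011 y=30.051

eq1: (x + 37.977)² + (y + 2.159)² = 86.2299605884²
eq2: (x − 1.990)² + (y − 27.591)² = 40.0967671659²
eq3: (x − 22.596)² + (y + 28.111)² = 61.3170360917²
eq1−eq2, eq1−eq3 (x²,y² cancel):
  79.934·x + 59.500·y = 5146.164937
  121.146·x − 51.904·y = 3529.720915
det = 79.934·-51.904 − 59.500·121.146 = -11357.081336
x = (5146.164937·-51.904 − 59.500·3529.720915) / -11357.081336 = 42.011229
y = (79.934·3529.720915 − 5146.164937·121.146) / -11357.081336 = 30.051082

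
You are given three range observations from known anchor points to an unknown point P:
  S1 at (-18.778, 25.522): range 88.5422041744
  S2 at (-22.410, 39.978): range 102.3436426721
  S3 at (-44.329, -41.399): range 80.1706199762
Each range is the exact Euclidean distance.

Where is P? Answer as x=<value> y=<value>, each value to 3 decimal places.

x=35.793 y=-44.204

eq1: (x + 18.778)² + (y − 25.522)² = 88.5422041744²
eq2: (x + 22.410)² + (y − 39.978)² = 102.3436426721²
eq3: (x + 44.329)² + (y + 41.399)² = 80.1706199762²
eq3−eq2, eq3−eq1 (x²,y² cancel):
  43.838·x + 162.754·y = -5625.381746
  51.102·x + 133.842·y = -4087.345287
det = 43.838·133.842 − 162.754·51.102 = -2449.689312
x = (-5625.381746·133.842 − 162.754·-4087.345287) / -2449.689312 = 35.792518
y = (43.838·-4087.345287 − -5625.381746·51.102) / -2449.689312 = -44.204469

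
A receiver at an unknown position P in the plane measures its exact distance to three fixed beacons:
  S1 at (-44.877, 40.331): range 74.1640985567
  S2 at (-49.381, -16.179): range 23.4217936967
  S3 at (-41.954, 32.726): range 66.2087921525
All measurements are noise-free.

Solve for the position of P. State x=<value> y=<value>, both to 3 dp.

x=-32.947 y=-32.867

eq1: (x + 44.877)² + (y − 40.331)² = 74.1640985567²
eq2: (x + 49.381)² + (y + 16.179)² = 23.4217936967²
eq3: (x + 41.954)² + (y − 32.726)² = 66.2087921525²
eq2−eq3, eq2−eq1 (x²,y² cancel):
  14.854·x + 97.810·y = -3704.137748
  9.008·x + 113.020·y = -4011.441607
det = 14.854·113.020 − 97.810·9.008 = 797.726600
x = (-3704.137748·113.020 − 97.810·-4011.441607) / 797.726600 = -32.946808
y = (14.854·-4011.441607 − -3704.137748·9.008) / 797.726600 = -32.867251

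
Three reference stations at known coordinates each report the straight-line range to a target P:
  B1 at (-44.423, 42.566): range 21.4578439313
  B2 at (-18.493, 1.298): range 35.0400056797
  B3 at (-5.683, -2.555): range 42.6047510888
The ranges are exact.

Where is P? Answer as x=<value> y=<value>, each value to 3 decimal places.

eq1: (x + 44.423)² + (y − 42.566)² = 21.4578439313²
eq2: (x + 18.493)² + (y − 1.298)² = 35.0400056797²
eq3: (x + 5.683)² + (y + 2.555)² = 42.6047510888²
eq2−eq3, eq2−eq1 (x²,y² cancel):
  25.620·x − 7.706·y = -892.214156
  -51.860·x + 82.536·y = 4208.954364
det = 25.620·82.536 − -7.706·-51.860 = 1714.939160
x = (-892.214156·82.536 − -7.706·4208.954364) / 1714.939160 = -24.027433
y = (25.620·4208.954364 − -892.214156·-51.860) / 1714.939160 = 35.898174

x=-24.027 y=35.898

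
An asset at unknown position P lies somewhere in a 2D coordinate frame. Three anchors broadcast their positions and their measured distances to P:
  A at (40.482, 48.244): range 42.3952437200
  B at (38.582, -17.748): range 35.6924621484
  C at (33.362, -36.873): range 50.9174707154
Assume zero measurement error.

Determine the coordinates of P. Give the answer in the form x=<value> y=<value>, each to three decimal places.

eq1: (x − 40.482)² + (y − 48.244)² = 42.3952437200²
eq2: (x − 38.582)² + (y + 17.748)² = 35.6924621484²
eq3: (x − 33.362)² + (y + 36.873)² = 50.9174707154²
eq2−eq1, eq2−eq3 (x²,y² cancel):
  3.800·x + 131.984·y = 1639.308796
  -10.440·x − 38.250·y = -649.558025
det = 3.800·-38.250 − 131.984·-10.440 = 1232.562960
x = (1639.308796·-38.250 − 131.984·-649.558025) / 1232.562960 = 18.682782
y = (3.800·-649.558025 − 1639.308796·-10.440) / 1232.562960 = 11.882609

x=18.683 y=11.883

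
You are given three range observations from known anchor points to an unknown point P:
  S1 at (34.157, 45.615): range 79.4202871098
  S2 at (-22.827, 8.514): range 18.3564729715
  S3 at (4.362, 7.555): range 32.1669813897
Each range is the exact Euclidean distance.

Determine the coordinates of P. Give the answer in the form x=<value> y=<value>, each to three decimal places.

eq1: (x − 34.157)² + (y − 45.615)² = 79.4202871098²
eq2: (x + 22.827)² + (y − 8.514)² = 18.3564729715²
eq3: (x − 4.362)² + (y − 7.555)² = 32.1669813897²
eq3−eq1, eq3−eq2 (x²,y² cancel):
  59.590·x + 76.120·y = -2101.543508
  -54.378·x + 1.918·y = 1215.209648
det = 59.590·1.918 − 76.120·-54.378 = 4253.546980
x = (-2101.543508·1.918 − 76.120·1215.209648) / 4253.546980 = -22.694593
y = (59.590·1215.209648 − -2101.543508·-54.378) / 4253.546980 = -9.841995

x=-22.695 y=-9.842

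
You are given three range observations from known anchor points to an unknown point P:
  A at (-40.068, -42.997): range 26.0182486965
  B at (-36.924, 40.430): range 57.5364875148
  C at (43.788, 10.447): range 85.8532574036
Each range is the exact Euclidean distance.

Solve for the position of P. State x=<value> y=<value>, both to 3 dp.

x=-37.525 y=-17.103

eq1: (x + 40.068)² + (y + 42.997)² = 26.0182486965²
eq2: (x + 36.924)² + (y − 40.430)² = 57.5364875148²
eq3: (x − 43.788)² + (y − 10.447)² = 85.8532574036²
eq2−eq3, eq2−eq1 (x²,y² cancel):
  161.424·x − 59.966·y = -5031.772334
  -6.288·x − 166.854·y = 3089.718087
det = 161.424·-166.854 − -59.966·-6.288 = -27311.306304
x = (-5031.772334·-166.854 − -59.966·3089.718087) / -27311.306304 = -37.524729
y = (161.424·3089.718087 − -5031.772334·-6.288) / -27311.306304 = -17.103351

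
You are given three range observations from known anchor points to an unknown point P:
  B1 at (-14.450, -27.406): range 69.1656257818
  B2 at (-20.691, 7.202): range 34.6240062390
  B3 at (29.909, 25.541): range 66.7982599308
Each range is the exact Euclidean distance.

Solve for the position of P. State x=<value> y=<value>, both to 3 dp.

x=-35.633 y=38.436

eq1: (x + 14.450)² + (y + 27.406)² = 69.1656257818²
eq2: (x + 20.691)² + (y − 7.202)² = 34.6240062390²
eq3: (x − 29.909)² + (y − 25.541)² = 66.7982599308²
eq2−eq1, eq2−eq3 (x²,y² cancel):
  12.482·x − 69.216·y = -3105.156931
  101.200·x + 36.678·y = -2196.281045
det = 12.482·36.678 − -69.216·101.200 = 7462.473996
x = (-3105.156931·36.678 − -69.216·-2196.281045) / 7462.473996 = -35.632785
y = (12.482·-2196.281045 − -3105.156931·101.200) / 7462.473996 = 38.436034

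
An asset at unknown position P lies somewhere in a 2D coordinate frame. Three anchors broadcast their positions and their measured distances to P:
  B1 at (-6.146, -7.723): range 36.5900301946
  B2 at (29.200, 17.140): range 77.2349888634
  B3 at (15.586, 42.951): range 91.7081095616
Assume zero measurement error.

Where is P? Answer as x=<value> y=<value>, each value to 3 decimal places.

x=-21.965 y=-40.717

eq1: (x + 6.146)² + (y + 7.723)² = 36.5900301946²
eq2: (x − 29.200)² + (y − 17.140)² = 77.2349888634²
eq3: (x − 15.586)² + (y − 42.951)² = 91.7081095616²
eq2−eq3, eq2−eq1 (x²,y² cancel):
  -27.228·x + 51.622·y = -1503.841658
  -70.692·x − 49.726·y = 3577.411640
det = -27.228·-49.726 − 51.622·-70.692 = 5003.201952
x = (-1503.841658·-49.726 − 51.622·3577.411640) / 5003.201952 = -21.964557
y = (-27.228·3577.411640 − -1503.841658·-70.692) / 5003.201952 = -40.716993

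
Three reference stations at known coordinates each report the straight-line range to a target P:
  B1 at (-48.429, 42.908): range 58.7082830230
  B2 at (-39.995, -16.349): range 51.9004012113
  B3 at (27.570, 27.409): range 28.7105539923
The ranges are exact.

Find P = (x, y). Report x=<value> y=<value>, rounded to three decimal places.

eq1: (x + 48.429)² + (y − 42.908)² = 58.7082830230²
eq2: (x + 39.995)² + (y + 16.349)² = 51.9004012113²
eq3: (x − 27.570)² + (y − 27.409)² = 28.7105539923²
eq1−eq3, eq1−eq2 (x²,y² cancel):
  151.998·x − 30.998·y = -52.739739
  16.868·x − 118.514·y = -1566.563829
det = 151.998·-118.514 − -30.998·16.868 = -17491.016708
x = (-52.739739·-118.514 − -30.998·-1566.563829) / -17491.016708 = 2.418953
y = (151.998·-1566.563829 − -52.739739·16.868) / -17491.016708 = 13.562674

x=2.419 y=13.563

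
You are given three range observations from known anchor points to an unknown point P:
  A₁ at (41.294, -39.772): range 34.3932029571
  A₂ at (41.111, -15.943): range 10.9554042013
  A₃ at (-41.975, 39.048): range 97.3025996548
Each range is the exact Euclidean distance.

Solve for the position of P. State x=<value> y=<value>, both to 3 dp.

eq1: (x − 41.294)² + (y + 39.772)² = 34.3932029571²
eq2: (x − 41.111)² + (y + 15.943)² = 10.9554042013²
eq3: (x + 41.975)² + (y − 39.048)² = 97.3025996548²
eq1−eq2, eq1−eq3 (x²,y² cancel):
  -0.366·x + 47.658·y = -279.841322
  -166.538·x + 157.640·y = -8285.262981
det = -0.366·157.640 − 47.658·-166.538 = 7879.171764
x = (-279.841322·157.640 − 47.658·-8285.262981) / 7879.171764 = 44.515450
y = (-0.366·-8285.262981 − -279.841322·-166.538) / 7879.171764 = -5.529998

x=44.515 y=-5.530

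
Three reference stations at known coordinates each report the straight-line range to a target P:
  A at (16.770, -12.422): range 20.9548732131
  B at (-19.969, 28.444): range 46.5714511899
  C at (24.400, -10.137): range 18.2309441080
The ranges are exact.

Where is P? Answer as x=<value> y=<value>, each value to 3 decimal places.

eq1: (x − 16.770)² + (y + 12.422)² = 20.9548732131²
eq2: (x + 19.969)² + (y − 28.444)² = 46.5714511899²
eq3: (x − 24.400)² + (y + 10.137)² = 18.2309441080²
eq2−eq1, eq2−eq3 (x²,y² cancel):
  73.478·x − 81.732·y = 957.510242
  88.738·x − 77.162·y = 1326.829415
det = 73.478·-77.162 − -81.732·88.738 = 1583.024780
x = (957.510242·-77.162 − -81.732·1326.829415) / 1583.024780 = 21.832265
y = (73.478·1326.829415 − 957.510242·88.738) / 1583.024780 = 7.912212

x=21.832 y=7.912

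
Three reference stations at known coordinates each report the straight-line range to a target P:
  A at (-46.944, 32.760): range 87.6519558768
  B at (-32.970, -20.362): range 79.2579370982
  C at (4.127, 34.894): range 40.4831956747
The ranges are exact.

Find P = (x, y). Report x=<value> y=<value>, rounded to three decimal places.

eq1: (x + 46.944)² + (y − 32.760)² = 87.6519558768²
eq2: (x + 32.970)² + (y + 20.362)² = 79.2579370982²
eq3: (x − 4.127)² + (y − 34.894)² = 40.4831956747²
eq1−eq2, eq1−eq3 (x²,y² cancel):
  27.948·x − 106.244·y = -374.280016
  102.142·x + 4.268·y = 4001.642866
det = 27.948·4.268 − -106.244·102.142 = 10971.256712
x = (-374.280016·4.268 − -106.244·4001.642866) / 10971.256712 = 38.605707
y = (27.948·4001.642866 − -374.280016·102.142) / 10971.256712 = 13.678253

x=38.606 y=13.678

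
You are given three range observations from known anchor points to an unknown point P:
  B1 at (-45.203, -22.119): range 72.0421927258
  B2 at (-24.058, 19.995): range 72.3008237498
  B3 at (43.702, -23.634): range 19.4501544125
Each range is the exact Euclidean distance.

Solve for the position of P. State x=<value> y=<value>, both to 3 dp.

x=26.155 y=-32.025

eq1: (x + 45.203)² + (y + 22.119)² = 72.0421927258²
eq2: (x + 24.058)² + (y − 19.995)² = 72.3008237498²
eq3: (x − 43.702)² + (y + 23.634)² = 19.4501544125²
eq2−eq1, eq2−eq3 (x²,y² cancel):
  -42.290·x − 84.228·y = 1591.305563
  135.520·x − 87.258·y = 6338.943979
det = -42.290·-87.258 − -84.228·135.520 = 15104.719380
x = (1591.305563·-87.258 − -84.228·6338.943979) / 15104.719380 = 26.154901
y = (-42.290·6338.943979 − 1591.305563·135.520) / 15104.719380 = -32.024936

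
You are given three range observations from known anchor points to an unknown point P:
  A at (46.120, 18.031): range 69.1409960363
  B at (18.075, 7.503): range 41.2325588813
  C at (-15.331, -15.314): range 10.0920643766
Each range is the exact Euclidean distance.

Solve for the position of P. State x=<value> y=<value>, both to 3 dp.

x=-9.254 y=-23.371

eq1: (x − 46.120)² + (y − 18.031)² = 69.1409960363²
eq2: (x − 18.075)² + (y − 7.503)² = 41.2325588813²
eq3: (x + 15.331)² + (y + 15.314)² = 10.0920643766²
eq1−eq3, eq1−eq2 (x²,y² cancel):
  -122.902·x − 66.690·y = 2696.014366
  -56.090·x − 21.056·y = 1011.182694
det = -122.902·-21.056 − -66.690·-56.090 = -1152.817588
x = (2696.014366·-21.056 − -66.690·1011.182694) / -1152.817588 = -9.254279
y = (-122.902·1011.182694 − 2696.014366·-56.090) / -1152.817588 = -23.371495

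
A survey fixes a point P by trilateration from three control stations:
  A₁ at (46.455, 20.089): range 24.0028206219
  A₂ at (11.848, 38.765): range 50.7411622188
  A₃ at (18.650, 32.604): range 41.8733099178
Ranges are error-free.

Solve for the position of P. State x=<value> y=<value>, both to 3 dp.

eq1: (x − 46.455)² + (y − 20.089)² = 24.0028206219²
eq2: (x − 11.848)² + (y − 38.765)² = 50.7411622188²
eq3: (x − 18.650)² + (y − 32.604)² = 41.8733099178²
eq1−eq3, eq1−eq2 (x²,y² cancel):
  -55.610·x + 25.030·y = -2328.030316
  -69.214·x + 37.352·y = -2917.064763
det = -55.610·37.352 − 25.030·-69.214 = -344.718300
x = (-2328.030316·37.352 − 25.030·-2917.064763) / -344.718300 = 40.445945
y = (-55.610·-2917.064763 − -2328.030316·-69.214) / -344.718300 = -3.149474

x=40.446 y=-3.149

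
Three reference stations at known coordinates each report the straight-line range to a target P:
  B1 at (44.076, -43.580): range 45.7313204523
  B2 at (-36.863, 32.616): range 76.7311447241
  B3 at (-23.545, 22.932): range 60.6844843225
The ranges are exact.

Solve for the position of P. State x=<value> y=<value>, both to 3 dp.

eq1: (x − 44.076)² + (y + 43.580)² = 45.7313204523²
eq2: (x + 36.863)² + (y − 32.616)² = 76.7311447241²
eq3: (x + 23.545)² + (y − 22.932)² = 60.6844843225²
eq2−eq3, eq2−eq1 (x²,y² cancel):
  26.636·x − 19.368·y = 862.621357
  161.878·x − 152.392·y = 5215.540851
det = 26.636·-152.392 − -19.368·161.878 = -923.860208
x = (862.621357·-152.392 − -19.368·5215.540851) / -923.860208 = 32.950871
y = (26.636·5215.540851 − 862.621357·161.878) / -923.860208 = 0.777470

x=32.951 y=0.777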